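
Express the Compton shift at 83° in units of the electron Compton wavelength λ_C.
0.8781 λ_C

The Compton shift formula is:
Δλ = λ_C(1 - cos θ)

Dividing both sides by λ_C:
Δλ/λ_C = 1 - cos θ

For θ = 83°:
Δλ/λ_C = 1 - cos(83°)
Δλ/λ_C = 1 - 0.1219
Δλ/λ_C = 0.8781

This means the shift is 0.8781 × λ_C = 2.1306 pm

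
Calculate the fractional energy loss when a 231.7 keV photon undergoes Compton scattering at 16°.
0.0173 (or 1.73%)

Calculate initial and final photon energies:

Initial: E₀ = 231.7 keV → λ₀ = 5.3511 pm
Compton shift: Δλ = 0.0940 pm
Final wavelength: λ' = 5.4451 pm
Final energy: E' = 227.7005 keV

Fractional energy loss:
(E₀ - E')/E₀ = (231.7000 - 227.7005)/231.7000
= 3.9995/231.7000
= 0.0173
= 1.73%

(Intermediate values are shown rounded; full precision is carried through to the final answer.)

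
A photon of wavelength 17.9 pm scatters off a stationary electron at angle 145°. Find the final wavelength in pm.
22.3138 pm

Using the Compton scattering formula:
λ' = λ + Δλ = λ + λ_C(1 - cos θ)

Given:
- Initial wavelength λ = 17.9 pm
- Scattering angle θ = 145°
- Compton wavelength λ_C ≈ 2.4263 pm

Calculate the shift:
Δλ = 2.4263 × (1 - cos(145°))
Δλ = 2.4263 × 1.8192
Δλ = 4.4138 pm

Final wavelength:
λ' = 17.9 + 4.4138 = 22.3138 pm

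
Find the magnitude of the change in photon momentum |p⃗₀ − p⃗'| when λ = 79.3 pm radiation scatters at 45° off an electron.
6.3671e-24 kg·m/s

Photon momentum magnitude is p = h/λ.

Initial momentum:
p₀ = h/λ = 6.6261e-34/7.9300e-11 = 8.3557e-24 kg·m/s

After scattering:
λ' = λ + Δλ = 79.3 + 0.7106 = 80.0106 pm
p' = h/λ' = 6.6261e-34/8.0011e-11 = 8.2815e-24 kg·m/s

Momentum is a vector; the scattered photon's direction makes angle θ = 45° with the incident direction. The magnitude of the vector change Δp⃗ = p⃗₀ − p⃗' is found from the law of cosines:
|Δp⃗|² = p₀² + p'² − 2p₀p'cos θ
|Δp⃗|² = (8.3557e-24)² + (8.2815e-24)² − 2·8.3557e-24·8.2815e-24·cos(45°)
|Δp⃗| = 6.3671e-24 kg·m/s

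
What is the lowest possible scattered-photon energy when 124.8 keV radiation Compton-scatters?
83.8453 keV (at θ = 180°)

The scattered photon has minimum energy when its wavelength is maximum, i.e., when the Compton shift Δλ = λ_C(1 − cos θ) is maximum. This occurs at θ = 180° (backscattering), giving Δλ_max = 2λ_C = 4.8526 pm.

Initial wavelength: λ₀ = hc/E₀ = 9.9346 pm
Maximum final wavelength: λ'_max = λ₀ + 2λ_C = 9.9346 + 4.8526 = 14.7873 pm
Minimum final energy: E'_min = hc/λ'_max = 83.8453 keV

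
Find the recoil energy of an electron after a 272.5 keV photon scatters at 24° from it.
12.0095 keV

By energy conservation: K_e = E_initial - E_final

First find the scattered photon energy:
Initial wavelength: λ = hc/E = 4.5499 pm
Compton shift: Δλ = λ_C(1 - cos(24°)) = 0.2098 pm
Final wavelength: λ' = 4.5499 + 0.2098 = 4.7596 pm
Final photon energy: E' = hc/λ' = 260.4905 keV

Electron kinetic energy:
K_e = E - E' = 272.5000 - 260.4905 = 12.0095 keV

(Intermediate values are shown rounded; full precision is carried through to the final answer.)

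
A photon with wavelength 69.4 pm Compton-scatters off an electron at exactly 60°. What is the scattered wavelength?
70.6132 pm

Using the Compton formula: λ' = λ + λ_C(1 − cos θ)

For θ = 60°, cos θ = 1/2 (exact) = 0.5000, so:
1 − cos 60° = 1 − (1/2) = 0.5000

Δλ = λ_C × 0.5000 = 2.4263 × 0.5000 = 1.2132 pm

λ' = 69.4 + 1.2132 = 70.6132 pm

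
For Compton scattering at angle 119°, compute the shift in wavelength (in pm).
3.6026 pm

Using the Compton scattering formula:
Δλ = λ_C(1 - cos θ)

where λ_C = h/(m_e·c) ≈ 2.4263 pm is the Compton wavelength of an electron.

For θ = 119°:
cos(119°) = -0.4848
1 - cos(119°) = 1.4848

Δλ = 2.4263 × 1.4848
Δλ = 3.6026 pm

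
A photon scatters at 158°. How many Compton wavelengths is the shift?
1.9272 λ_C

The Compton shift formula is:
Δλ = λ_C(1 - cos θ)

Dividing both sides by λ_C:
Δλ/λ_C = 1 - cos θ

For θ = 158°:
Δλ/λ_C = 1 - cos(158°)
Δλ/λ_C = 1 - -0.9272
Δλ/λ_C = 1.9272

This means the shift is 1.9272 × λ_C = 4.6759 pm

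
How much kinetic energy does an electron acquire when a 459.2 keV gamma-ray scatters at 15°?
13.6430 keV

By energy conservation: K_e = E_initial - E_final

First find the scattered photon energy:
Initial wavelength: λ = hc/E = 2.7000 pm
Compton shift: Δλ = λ_C(1 - cos(15°)) = 0.0827 pm
Final wavelength: λ' = 2.7000 + 0.0827 = 2.7827 pm
Final photon energy: E' = hc/λ' = 445.5570 keV

Electron kinetic energy:
K_e = E - E' = 459.2000 - 445.5570 = 13.6430 keV

(Intermediate values are shown rounded; full precision is carried through to the final answer.)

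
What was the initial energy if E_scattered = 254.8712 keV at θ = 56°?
326.7000 keV

Convert final energy to wavelength (hc ≈ 1239.842 keV·pm):
λ' = hc/E' = 1239.842 / 254.8712 = 4.8646 pm

Calculate the Compton shift:
Δλ = λ_C(1 - cos(56°))
Δλ = 2.4263 × (1 - cos(56°))
Δλ = 1.0695 pm

Initial wavelength:
λ = λ' - Δλ = 4.8646 - 1.0695 = 3.7950 pm

Initial energy:
E = hc/λ = 1239.842 / 3.7950 = 326.7000 keV

(Intermediate values are shown rounded; full precision is carried through to the final answer.)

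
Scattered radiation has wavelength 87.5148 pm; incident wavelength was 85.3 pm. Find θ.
85.00°

First find the wavelength shift:
Δλ = λ' - λ = 87.5148 - 85.3 = 2.2148 pm

Using Δλ = λ_C(1 - cos θ), with λ_C = h/(m_e·c) ≈ 2.42631024 pm:
cos θ = 1 - Δλ/λ_C
cos θ = 1 - 2.2148/2.42631024
cos θ = 0.087174

θ = arccos(0.087174)
θ = 85.00°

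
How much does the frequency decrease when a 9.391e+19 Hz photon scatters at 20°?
4.116e+18 Hz (decrease)

Convert frequency to wavelength (c = 299792458 m/s):
λ₀ = c/f₀ = 299792458/9.391e+19 = 3.1923380e-12 m = 3.1923 pm

Calculate Compton shift:
Δλ = λ_C(1 - cos(20°)) = 0.1463 pm

Final wavelength:
λ' = λ₀ + Δλ = 3.1923 + 0.1463 = 3.3387 pm

Final frequency:
f' = c/λ' = 299792458/3.3386624e-12 = 8.9794182e+19 Hz

Frequency shift (decrease):
Δf = f₀ - f' = 9.391e+19 - 8.9794182e+19 = 4.116e+18 Hz

(Intermediate values are shown rounded; full precision is carried through to the final answer.)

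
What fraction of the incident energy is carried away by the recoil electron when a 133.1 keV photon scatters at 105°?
0.2469 (or 24.69%)

Calculate initial and final photon energies:

Initial: E₀ = 133.1 keV → λ₀ = 9.3151 pm
Compton shift: Δλ = 3.0543 pm
Final wavelength: λ' = 12.3694 pm
Final energy: E' = 100.2346 keV

Fractional energy loss:
(E₀ - E')/E₀ = (133.1000 - 100.2346)/133.1000
= 32.8654/133.1000
= 0.2469
= 24.69%

(Intermediate values are shown rounded; full precision is carried through to the final answer.)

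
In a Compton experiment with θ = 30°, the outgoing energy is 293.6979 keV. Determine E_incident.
318.2000 keV

Convert final energy to wavelength (hc ≈ 1239.842 keV·pm):
λ' = hc/E' = 1239.842 / 293.6979 = 4.2215 pm

Calculate the Compton shift:
Δλ = λ_C(1 - cos(30°))
Δλ = 2.4263 × (1 - cos(30°))
Δλ = 0.3251 pm

Initial wavelength:
λ = λ' - Δλ = 4.2215 - 0.3251 = 3.8964 pm

Initial energy:
E = hc/λ = 1239.842 / 3.8964 = 318.2000 keV

(Intermediate values are shown rounded; full precision is carried through to the final answer.)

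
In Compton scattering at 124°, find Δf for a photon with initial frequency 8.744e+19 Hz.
4.587e+19 Hz (decrease)

Convert frequency to wavelength (c = 299792458 m/s):
λ₀ = c/f₀ = 299792458/8.744e+19 = 3.4285505e-12 m = 3.4286 pm

Calculate Compton shift:
Δλ = λ_C(1 - cos(124°)) = 3.7831 pm

Final wavelength:
λ' = λ₀ + Δλ = 3.4286 + 3.7831 = 7.2116 pm

Final frequency:
f' = c/λ' = 299792458/7.2116362e-12 = 4.1570657e+19 Hz

Frequency shift (decrease):
Δf = f₀ - f' = 8.744e+19 - 4.1570657e+19 = 4.587e+19 Hz

(Intermediate values are shown rounded; full precision is carried through to the final answer.)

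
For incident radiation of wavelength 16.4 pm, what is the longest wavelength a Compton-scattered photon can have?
21.2526 pm (at θ = 180°)

The Compton shift is Δλ = λ_C(1 − cos θ).

Since cos θ ranges from −1 to 1, the factor (1 − cos θ) ranges from 0 to 2; the maximum shift occurs at θ = 180° (backscattering):
Δλ_max = 2λ_C = 2 × 2.4263 pm = 4.8526 pm

Maximum scattered wavelength:
λ'_max = λ₀ + Δλ_max = 16.4 + 4.8526 = 21.2526 pm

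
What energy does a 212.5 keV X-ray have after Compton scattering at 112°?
135.2097 keV

First convert energy to wavelength:
λ = hc/E, with hc ≈ 1239.842 keV·pm (i.e. 1239.842 eV·nm)

For E = 212.5 keV = 212500 eV:
λ = 1239.842 keV·pm / 212.5 keV
λ = 5.8346 pm

Calculate the Compton shift:
Δλ = λ_C(1 - cos(112°)) = 2.4263 × 1.3746
Δλ = 3.3352 pm

Final wavelength:
λ' = 5.8346 + 3.3352 = 9.1698 pm

Final energy:
E' = hc/λ' = 1239.842 / 9.1698 = 135.2097 keV

(Intermediate values are shown rounded; full precision is carried through to the final answer.)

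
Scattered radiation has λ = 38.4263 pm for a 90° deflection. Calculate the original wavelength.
36.0000 pm

From λ' = λ + Δλ, we have λ = λ' - Δλ

First calculate the Compton shift:
Δλ = λ_C(1 - cos θ)
Δλ = 2.4263 × (1 - cos(90°))
Δλ = 2.4263 × 1.0000
Δλ = 2.4263 pm

Initial wavelength:
λ = λ' - Δλ
λ = 38.4263 - 2.4263
λ = 36.0000 pm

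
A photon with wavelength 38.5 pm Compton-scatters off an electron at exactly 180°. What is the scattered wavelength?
43.3526 pm

Using the Compton formula: λ' = λ + λ_C(1 − cos θ)

For θ = 180°, cos θ = -1 (exact) = -1.0000, so:
1 − cos 180° = 1 − (-1) = 2.0000

Δλ = λ_C × 2.0000 = 2.4263 × 2.0000 = 4.8526 pm

λ' = 38.5 + 4.8526 = 43.3526 pm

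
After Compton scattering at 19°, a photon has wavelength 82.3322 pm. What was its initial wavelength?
82.2000 pm

From λ' = λ + Δλ, we have λ = λ' - Δλ

First calculate the Compton shift:
Δλ = λ_C(1 - cos θ)
Δλ = 2.4263 × (1 - cos(19°))
Δλ = 2.4263 × 0.0545
Δλ = 0.1322 pm

Initial wavelength:
λ = λ' - Δλ
λ = 82.3322 - 0.1322
λ = 82.2000 pm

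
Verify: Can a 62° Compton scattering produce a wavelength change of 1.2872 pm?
Yes, consistent

Calculate the expected shift for θ = 62°:

Δλ_expected = λ_C(1 - cos(62°))
Δλ_expected = 2.4263 × (1 - cos(62°))
Δλ_expected = 2.4263 × 0.5305
Δλ_expected = 1.2872 pm

Given shift: 1.2872 pm
Expected shift: 1.2872 pm
Difference: 0.0000 pm

The values match. This is consistent with Compton scattering at the stated angle.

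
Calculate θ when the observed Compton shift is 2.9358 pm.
102.12°

From the Compton formula Δλ = λ_C(1 - cos θ), we can solve for θ:

cos θ = 1 - Δλ/λ_C

Given:
- Δλ = 2.9358 pm
- λ_C = h/(m_e·c) ≈ 2.42631024 pm

cos θ = 1 - 2.9358/2.42631024
cos θ = 1 - 1.209985
cos θ = -0.209985

θ = arccos(-0.209985)
θ = 102.12°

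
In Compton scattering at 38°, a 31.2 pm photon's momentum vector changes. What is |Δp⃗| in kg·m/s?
1.3720e-23 kg·m/s

Photon momentum magnitude is p = h/λ.

Initial momentum:
p₀ = h/λ = 6.6261e-34/3.1200e-11 = 2.1237e-23 kg·m/s

After scattering:
λ' = λ + Δλ = 31.2 + 0.5144 = 31.7144 pm
p' = h/λ' = 6.6261e-34/3.1714e-11 = 2.0893e-23 kg·m/s

Momentum is a vector; the scattered photon's direction makes angle θ = 38° with the incident direction. The magnitude of the vector change Δp⃗ = p⃗₀ − p⃗' is found from the law of cosines:
|Δp⃗|² = p₀² + p'² − 2p₀p'cos θ
|Δp⃗|² = (2.1237e-23)² + (2.0893e-23)² − 2·2.1237e-23·2.0893e-23·cos(38°)
|Δp⃗| = 1.3720e-23 kg·m/s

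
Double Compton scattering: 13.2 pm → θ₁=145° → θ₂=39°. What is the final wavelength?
18.1545 pm

Apply Compton shift twice:

First scattering at θ₁ = 145°:
Δλ₁ = λ_C(1 - cos(145°))
Δλ₁ = 2.4263 × 1.8192
Δλ₁ = 4.4138 pm

After first scattering:
λ₁ = 13.2 + 4.4138 = 17.6138 pm

Second scattering at θ₂ = 39°:
Δλ₂ = λ_C(1 - cos(39°))
Δλ₂ = 2.4263 × 0.2229
Δλ₂ = 0.5407 pm

Final wavelength:
λ₂ = 17.6138 + 0.5407 = 18.1545 pm

Total shift: Δλ_total = 4.4138 + 0.5407 = 4.9545 pm

(Intermediate values are shown rounded; full precision is carried through to the final answer.)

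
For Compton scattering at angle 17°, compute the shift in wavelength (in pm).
0.1060 pm

Using the Compton scattering formula:
Δλ = λ_C(1 - cos θ)

where λ_C = h/(m_e·c) ≈ 2.4263 pm is the Compton wavelength of an electron.

For θ = 17°:
cos(17°) = 0.9563
1 - cos(17°) = 0.0437

Δλ = 2.4263 × 0.0437
Δλ = 0.1060 pm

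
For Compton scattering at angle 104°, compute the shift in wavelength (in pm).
3.0133 pm

Using the Compton scattering formula:
Δλ = λ_C(1 - cos θ)

where λ_C = h/(m_e·c) ≈ 2.4263 pm is the Compton wavelength of an electron.

For θ = 104°:
cos(104°) = -0.2419
1 - cos(104°) = 1.2419

Δλ = 2.4263 × 1.2419
Δλ = 3.0133 pm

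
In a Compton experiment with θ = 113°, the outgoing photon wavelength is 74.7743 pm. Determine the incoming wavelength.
71.4000 pm

From λ' = λ + Δλ, we have λ = λ' - Δλ

First calculate the Compton shift:
Δλ = λ_C(1 - cos θ)
Δλ = 2.4263 × (1 - cos(113°))
Δλ = 2.4263 × 1.3907
Δλ = 3.3743 pm

Initial wavelength:
λ = λ' - Δλ
λ = 74.7743 - 3.3743
λ = 71.4000 pm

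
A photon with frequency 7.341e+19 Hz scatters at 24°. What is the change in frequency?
3.586e+18 Hz (decrease)

Convert frequency to wavelength (c = 299792458 m/s):
λ₀ = c/f₀ = 299792458/7.341e+19 = 4.0838095e-12 m = 4.0838 pm

Calculate Compton shift:
Δλ = λ_C(1 - cos(24°)) = 0.2098 pm

Final wavelength:
λ' = λ₀ + Δλ = 4.0838 + 0.2098 = 4.2936 pm

Final frequency:
f' = c/λ' = 299792458/4.2935751e-12 = 6.9823504e+19 Hz

Frequency shift (decrease):
Δf = f₀ - f' = 7.341e+19 - 6.9823504e+19 = 3.586e+18 Hz

(Intermediate values are shown rounded; full precision is carried through to the final answer.)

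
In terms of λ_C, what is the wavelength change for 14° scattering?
0.0297 λ_C

The Compton shift formula is:
Δλ = λ_C(1 - cos θ)

Dividing both sides by λ_C:
Δλ/λ_C = 1 - cos θ

For θ = 14°:
Δλ/λ_C = 1 - cos(14°)
Δλ/λ_C = 1 - 0.9703
Δλ/λ_C = 0.0297

This means the shift is 0.0297 × λ_C = 0.0721 pm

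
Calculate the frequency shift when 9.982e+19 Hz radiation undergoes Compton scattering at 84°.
4.190e+19 Hz (decrease)

Convert frequency to wavelength (c = 299792458 m/s):
λ₀ = c/f₀ = 299792458/9.982e+19 = 3.0033306e-12 m = 3.0033 pm

Calculate Compton shift:
Δλ = λ_C(1 - cos(84°)) = 2.1727 pm

Final wavelength:
λ' = λ₀ + Δλ = 3.0033 + 2.1727 = 5.1760 pm

Final frequency:
f' = c/λ' = 299792458/5.1760223e-12 = 5.7919468e+19 Hz

Frequency shift (decrease):
Δf = f₀ - f' = 9.982e+19 - 5.7919468e+19 = 4.190e+19 Hz

(Intermediate values are shown rounded; full precision is carried through to the final answer.)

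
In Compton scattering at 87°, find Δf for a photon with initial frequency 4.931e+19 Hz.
1.353e+19 Hz (decrease)

Convert frequency to wavelength (c = 299792458 m/s):
λ₀ = c/f₀ = 299792458/4.931e+19 = 6.0797497e-12 m = 6.0797 pm

Calculate Compton shift:
Δλ = λ_C(1 - cos(87°)) = 2.2993 pm

Final wavelength:
λ' = λ₀ + Δλ = 6.0797 + 2.2993 = 8.3791 pm

Final frequency:
f' = c/λ' = 299792458/8.3790767e-12 = 3.5778698e+19 Hz

Frequency shift (decrease):
Δf = f₀ - f' = 4.931e+19 - 3.5778698e+19 = 1.353e+19 Hz

(Intermediate values are shown rounded; full precision is carried through to the final answer.)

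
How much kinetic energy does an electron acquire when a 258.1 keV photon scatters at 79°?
74.8832 keV

By energy conservation: K_e = E_initial - E_final

First find the scattered photon energy:
Initial wavelength: λ = hc/E = 4.8037 pm
Compton shift: Δλ = λ_C(1 - cos(79°)) = 1.9633 pm
Final wavelength: λ' = 4.8037 + 1.9633 = 6.7671 pm
Final photon energy: E' = hc/λ' = 183.2168 keV

Electron kinetic energy:
K_e = E - E' = 258.1000 - 183.2168 = 74.8832 keV

(Intermediate values are shown rounded; full precision is carried through to the final answer.)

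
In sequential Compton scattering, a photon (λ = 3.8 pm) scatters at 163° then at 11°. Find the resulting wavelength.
8.5912 pm

Apply Compton shift twice:

First scattering at θ₁ = 163°:
Δλ₁ = λ_C(1 - cos(163°))
Δλ₁ = 2.4263 × 1.9563
Δλ₁ = 4.7466 pm

After first scattering:
λ₁ = 3.8 + 4.7466 = 8.5466 pm

Second scattering at θ₂ = 11°:
Δλ₂ = λ_C(1 - cos(11°))
Δλ₂ = 2.4263 × 0.0184
Δλ₂ = 0.0446 pm

Final wavelength:
λ₂ = 8.5466 + 0.0446 = 8.5912 pm

Total shift: Δλ_total = 4.7466 + 0.0446 = 4.7912 pm

(Intermediate values are shown rounded; full precision is carried through to the final answer.)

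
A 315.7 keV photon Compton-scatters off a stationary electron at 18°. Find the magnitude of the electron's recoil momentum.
5.2242e-23 kg·m/s

The electron is initially at rest, so by conservation of momentum:
p⃗_e = p⃗₀ − p⃗'  (incident photon momentum minus scattered photon momentum)

Photon momentum magnitudes (p = h/λ = E/c):
λ₀ = hc/E₀ = 3.9273 pm → p₀ = h/λ₀ = 1.6872e-22 kg·m/s
Δλ = λ_C(1 − cos 18°) = 0.1188 pm
λ' = 4.0460 pm → p' = h/λ' = 1.6377e-22 kg·m/s

The scattered photon makes angle θ = 18° with the incident direction, so by the law of cosines:
|p⃗_e|² = p₀² + p'² − 2p₀p'cos θ
|p⃗_e|² = (1.6872e-22)² + (1.6377e-22)² − 2·1.6872e-22·1.6377e-22·cos(18°)
|p⃗_e| = 5.2242e-23 kg·m/s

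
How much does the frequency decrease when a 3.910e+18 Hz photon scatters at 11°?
2.272e+15 Hz (decrease)

Convert frequency to wavelength (c = 299792458 m/s):
λ₀ = c/f₀ = 299792458/3.910e+18 = 7.6673263e-11 m = 76.6733 pm

Calculate Compton shift:
Δλ = λ_C(1 - cos(11°)) = 0.0446 pm

Final wavelength:
λ' = λ₀ + Δλ = 76.6733 + 0.0446 = 76.7178 pm

Final frequency:
f' = c/λ' = 299792458/7.6717841e-11 = 3.9077280e+18 Hz

Frequency shift (decrease):
Δf = f₀ - f' = 3.910e+18 - 3.9077280e+18 = 2.272e+15 Hz

(Intermediate values are shown rounded; full precision is carried through to the final answer.)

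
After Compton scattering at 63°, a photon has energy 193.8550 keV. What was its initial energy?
244.4999 keV

Convert final energy to wavelength (hc ≈ 1239.842 keV·pm):
λ' = hc/E' = 1239.842 / 193.8550 = 6.3957 pm

Calculate the Compton shift:
Δλ = λ_C(1 - cos(63°))
Δλ = 2.4263 × (1 - cos(63°))
Δλ = 1.3248 pm

Initial wavelength:
λ = λ' - Δλ = 6.3957 - 1.3248 = 5.0709 pm

Initial energy:
E = hc/λ = 1239.842 / 5.0709 = 244.4999 keV

(Intermediate values are shown rounded; full precision is carried through to the final answer.)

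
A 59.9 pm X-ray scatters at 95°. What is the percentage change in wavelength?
4.4036%

Calculate the Compton shift:
Δλ = λ_C(1 - cos(95°))
Δλ = 2.4263 × (1 - cos(95°))
Δλ = 2.4263 × 1.0872
Δλ = 2.6378 pm

Percentage change:
(Δλ/λ₀) × 100 = (2.6378/59.9) × 100
= 4.4036%

(Intermediate values are shown rounded; full precision is carried through to the final answer.)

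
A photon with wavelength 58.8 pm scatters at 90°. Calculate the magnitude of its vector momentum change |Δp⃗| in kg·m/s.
1.5624e-23 kg·m/s

Photon momentum magnitude is p = h/λ.

Initial momentum:
p₀ = h/λ = 6.6261e-34/5.8800e-11 = 1.1269e-23 kg·m/s

After scattering:
λ' = λ + Δλ = 58.8 + 2.4263 = 61.2263 pm
p' = h/λ' = 6.6261e-34/6.1226e-11 = 1.0822e-23 kg·m/s

Momentum is a vector; the scattered photon's direction makes angle θ = 90° with the incident direction. The magnitude of the vector change Δp⃗ = p⃗₀ − p⃗' is found from the law of cosines:
|Δp⃗|² = p₀² + p'² − 2p₀p'cos θ
|Δp⃗|² = (1.1269e-23)² + (1.0822e-23)² − 2·1.1269e-23·1.0822e-23·cos(90°)
|Δp⃗| = 1.5624e-23 kg·m/s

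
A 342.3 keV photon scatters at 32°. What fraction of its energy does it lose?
0.0924 (or 9.24%)

Calculate initial and final photon energies:

Initial: E₀ = 342.3 keV → λ₀ = 3.6221 pm
Compton shift: Δλ = 0.3687 pm
Final wavelength: λ' = 3.9908 pm
Final energy: E' = 310.6771 keV

Fractional energy loss:
(E₀ - E')/E₀ = (342.3000 - 310.6771)/342.3000
= 31.6229/342.3000
= 0.0924
= 9.24%

(Intermediate values are shown rounded; full precision is carried through to the final answer.)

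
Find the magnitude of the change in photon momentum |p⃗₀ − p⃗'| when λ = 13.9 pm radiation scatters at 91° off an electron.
6.3074e-23 kg·m/s

Photon momentum magnitude is p = h/λ.

Initial momentum:
p₀ = h/λ = 6.6261e-34/1.3900e-11 = 4.7670e-23 kg·m/s

After scattering:
λ' = λ + Δλ = 13.9 + 2.4687 = 16.3687 pm
p' = h/λ' = 6.6261e-34/1.6369e-11 = 4.0480e-23 kg·m/s

Momentum is a vector; the scattered photon's direction makes angle θ = 91° with the incident direction. The magnitude of the vector change Δp⃗ = p⃗₀ − p⃗' is found from the law of cosines:
|Δp⃗|² = p₀² + p'² − 2p₀p'cos θ
|Δp⃗|² = (4.7670e-23)² + (4.0480e-23)² − 2·4.7670e-23·4.0480e-23·cos(91°)
|Δp⃗| = 6.3074e-23 kg·m/s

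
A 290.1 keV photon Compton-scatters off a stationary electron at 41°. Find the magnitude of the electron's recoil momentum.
1.0349e-22 kg·m/s

The electron is initially at rest, so by conservation of momentum:
p⃗_e = p⃗₀ − p⃗'  (incident photon momentum minus scattered photon momentum)

Photon momentum magnitudes (p = h/λ = E/c):
λ₀ = hc/E₀ = 4.2738 pm → p₀ = h/λ₀ = 1.5504e-22 kg·m/s
Δλ = λ_C(1 − cos 41°) = 0.5952 pm
λ' = 4.8690 pm → p' = h/λ' = 1.3609e-22 kg·m/s

The scattered photon makes angle θ = 41° with the incident direction, so by the law of cosines:
|p⃗_e|² = p₀² + p'² − 2p₀p'cos θ
|p⃗_e|² = (1.5504e-22)² + (1.3609e-22)² − 2·1.5504e-22·1.3609e-22·cos(41°)
|p⃗_e| = 1.0349e-22 kg·m/s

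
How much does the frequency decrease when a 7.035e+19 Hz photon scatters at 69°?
1.882e+19 Hz (decrease)

Convert frequency to wavelength (c = 299792458 m/s):
λ₀ = c/f₀ = 299792458/7.035e+19 = 4.2614422e-12 m = 4.2614 pm

Calculate Compton shift:
Δλ = λ_C(1 - cos(69°)) = 1.5568 pm

Final wavelength:
λ' = λ₀ + Δλ = 4.2614 + 1.5568 = 5.8182 pm

Final frequency:
f' = c/λ' = 299792458/5.8182406e-12 = 5.1526308e+19 Hz

Frequency shift (decrease):
Δf = f₀ - f' = 7.035e+19 - 5.1526308e+19 = 1.882e+19 Hz

(Intermediate values are shown rounded; full precision is carried through to the final answer.)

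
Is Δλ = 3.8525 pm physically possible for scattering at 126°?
Yes, consistent

Calculate the expected shift for θ = 126°:

Δλ_expected = λ_C(1 - cos(126°))
Δλ_expected = 2.4263 × (1 - cos(126°))
Δλ_expected = 2.4263 × 1.5878
Δλ_expected = 3.8525 pm

Given shift: 3.8525 pm
Expected shift: 3.8525 pm
Difference: 0.0000 pm

The values match. This is consistent with Compton scattering at the stated angle.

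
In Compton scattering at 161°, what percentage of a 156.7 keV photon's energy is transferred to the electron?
0.3737 (or 37.37%)

Calculate initial and final photon energies:

Initial: E₀ = 156.7 keV → λ₀ = 7.9122 pm
Compton shift: Δλ = 4.7204 pm
Final wavelength: λ' = 12.6326 pm
Final energy: E' = 98.1460 keV

Fractional energy loss:
(E₀ - E')/E₀ = (156.7000 - 98.1460)/156.7000
= 58.5540/156.7000
= 0.3737
= 37.37%

(Intermediate values are shown rounded; full precision is carried through to the final answer.)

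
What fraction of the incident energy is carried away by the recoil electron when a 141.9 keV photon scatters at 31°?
0.0382 (or 3.82%)

Calculate initial and final photon energies:

Initial: E₀ = 141.9 keV → λ₀ = 8.7374 pm
Compton shift: Δλ = 0.3466 pm
Final wavelength: λ' = 9.0840 pm
Final energy: E' = 136.4865 keV

Fractional energy loss:
(E₀ - E')/E₀ = (141.9000 - 136.4865)/141.9000
= 5.4135/141.9000
= 0.0382
= 3.82%

(Intermediate values are shown rounded; full precision is carried through to the final answer.)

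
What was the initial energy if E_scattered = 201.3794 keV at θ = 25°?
209.1000 keV

Convert final energy to wavelength (hc ≈ 1239.842 keV·pm):
λ' = hc/E' = 1239.842 / 201.3794 = 6.1567 pm

Calculate the Compton shift:
Δλ = λ_C(1 - cos(25°))
Δλ = 2.4263 × (1 - cos(25°))
Δλ = 0.2273 pm

Initial wavelength:
λ = λ' - Δλ = 6.1567 - 0.2273 = 5.9294 pm

Initial energy:
E = hc/λ = 1239.842 / 5.9294 = 209.1000 keV

(Intermediate values are shown rounded; full precision is carried through to the final answer.)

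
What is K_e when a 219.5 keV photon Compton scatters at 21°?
6.0887 keV

By energy conservation: K_e = E_initial - E_final

First find the scattered photon energy:
Initial wavelength: λ = hc/E = 5.6485 pm
Compton shift: Δλ = λ_C(1 - cos(21°)) = 0.1612 pm
Final wavelength: λ' = 5.6485 + 0.1612 = 5.8096 pm
Final photon energy: E' = hc/λ' = 213.4113 keV

Electron kinetic energy:
K_e = E - E' = 219.5000 - 213.4113 = 6.0887 keV

(Intermediate values are shown rounded; full precision is carried through to the final answer.)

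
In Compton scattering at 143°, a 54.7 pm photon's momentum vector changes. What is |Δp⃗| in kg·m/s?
2.2128e-23 kg·m/s

Photon momentum magnitude is p = h/λ.

Initial momentum:
p₀ = h/λ = 6.6261e-34/5.4700e-11 = 1.2113e-23 kg·m/s

After scattering:
λ' = λ + Δλ = 54.7 + 4.3640 = 59.0640 pm
p' = h/λ' = 6.6261e-34/5.9064e-11 = 1.1218e-23 kg·m/s

Momentum is a vector; the scattered photon's direction makes angle θ = 143° with the incident direction. The magnitude of the vector change Δp⃗ = p⃗₀ − p⃗' is found from the law of cosines:
|Δp⃗|² = p₀² + p'² − 2p₀p'cos θ
|Δp⃗|² = (1.2113e-23)² + (1.1218e-23)² − 2·1.2113e-23·1.1218e-23·cos(143°)
|Δp⃗| = 2.2128e-23 kg·m/s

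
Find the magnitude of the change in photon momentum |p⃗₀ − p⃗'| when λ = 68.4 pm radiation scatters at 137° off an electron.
1.7506e-23 kg·m/s

Photon momentum magnitude is p = h/λ.

Initial momentum:
p₀ = h/λ = 6.6261e-34/6.8400e-11 = 9.6872e-24 kg·m/s

After scattering:
λ' = λ + Δλ = 68.4 + 4.2008 = 72.6008 pm
p' = h/λ' = 6.6261e-34/7.2601e-11 = 9.1267e-24 kg·m/s

Momentum is a vector; the scattered photon's direction makes angle θ = 137° with the incident direction. The magnitude of the vector change Δp⃗ = p⃗₀ − p⃗' is found from the law of cosines:
|Δp⃗|² = p₀² + p'² − 2p₀p'cos θ
|Δp⃗|² = (9.6872e-24)² + (9.1267e-24)² − 2·9.6872e-24·9.1267e-24·cos(137°)
|Δp⃗| = 1.7506e-23 kg·m/s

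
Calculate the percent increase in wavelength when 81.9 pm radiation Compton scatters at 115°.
4.2145%

Calculate the Compton shift:
Δλ = λ_C(1 - cos(115°))
Δλ = 2.4263 × (1 - cos(115°))
Δλ = 2.4263 × 1.4226
Δλ = 3.4517 pm

Percentage change:
(Δλ/λ₀) × 100 = (3.4517/81.9) × 100
= 4.2145%

(Intermediate values are shown rounded; full precision is carried through to the final answer.)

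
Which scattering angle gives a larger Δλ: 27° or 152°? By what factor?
152° produces the larger shift by a factor of 17.276

Calculate both shifts using Δλ = λ_C(1 - cos θ):

For θ₁ = 27°:
Δλ₁ = 2.4263 × (1 - cos(27°))
Δλ₁ = 2.4263 × 0.1090
Δλ₁ = 0.2645 pm

For θ₂ = 152°:
Δλ₂ = 2.4263 × (1 - cos(152°))
Δλ₂ = 2.4263 × 1.8829
Δλ₂ = 4.5686 pm

The 152° angle produces the larger shift.
Ratio: 4.5686/0.2645 = 17.276

(Intermediate values are shown rounded; full precision is carried through to the final answer.)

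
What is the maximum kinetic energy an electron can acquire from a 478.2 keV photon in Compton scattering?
311.6743 keV

Maximum energy transfer occurs at θ = 180° (backscattering).

Initial photon: E₀ = 478.2 keV → λ₀ = 2.5927 pm

Maximum Compton shift (at 180°):
Δλ_max = 2λ_C = 2 × 2.4263 = 4.8526 pm

Final wavelength:
λ' = 2.5927 + 4.8526 = 7.4453 pm

Minimum photon energy (maximum energy to electron):
E'_min = hc/λ' = 166.5257 keV

Maximum electron kinetic energy:
K_max = E₀ - E'_min = 478.2000 - 166.5257 = 311.6743 keV

(Intermediate values are shown rounded; full precision is carried through to the final answer.)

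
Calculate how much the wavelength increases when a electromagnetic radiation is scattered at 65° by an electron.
1.4009 pm

Using the Compton scattering formula:
Δλ = λ_C(1 - cos θ)

where λ_C = h/(m_e·c) ≈ 2.4263 pm is the Compton wavelength of an electron.

For θ = 65°:
cos(65°) = 0.4226
1 - cos(65°) = 0.5774

Δλ = 2.4263 × 0.5774
Δλ = 1.4009 pm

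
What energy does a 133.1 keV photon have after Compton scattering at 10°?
132.5754 keV

First convert energy to wavelength:
λ = hc/E, with hc ≈ 1239.842 keV·pm (i.e. 1239.842 eV·nm)

For E = 133.1 keV = 133100 eV:
λ = 1239.842 keV·pm / 133.1 keV
λ = 9.3151 pm

Calculate the Compton shift:
Δλ = λ_C(1 - cos(10°)) = 2.4263 × 0.0152
Δλ = 0.0369 pm

Final wavelength:
λ' = 9.3151 + 0.0369 = 9.3520 pm

Final energy:
E' = hc/λ' = 1239.842 / 9.3520 = 132.5754 keV

(Intermediate values are shown rounded; full precision is carried through to the final answer.)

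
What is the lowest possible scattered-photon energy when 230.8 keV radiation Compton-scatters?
121.2612 keV (at θ = 180°)

The scattered photon has minimum energy when its wavelength is maximum, i.e., when the Compton shift Δλ = λ_C(1 − cos θ) is maximum. This occurs at θ = 180° (backscattering), giving Δλ_max = 2λ_C = 4.8526 pm.

Initial wavelength: λ₀ = hc/E₀ = 5.3719 pm
Maximum final wavelength: λ'_max = λ₀ + 2λ_C = 5.3719 + 4.8526 = 10.2246 pm
Minimum final energy: E'_min = hc/λ'_max = 121.2612 keV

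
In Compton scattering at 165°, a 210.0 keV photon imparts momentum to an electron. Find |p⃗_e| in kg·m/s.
1.7294e-22 kg·m/s

The electron is initially at rest, so by conservation of momentum:
p⃗_e = p⃗₀ − p⃗'  (incident photon momentum minus scattered photon momentum)

Photon momentum magnitudes (p = h/λ = E/c):
λ₀ = hc/E₀ = 5.9040 pm → p₀ = h/λ₀ = 1.1223e-22 kg·m/s
Δλ = λ_C(1 − cos 165°) = 4.7699 pm
λ' = 10.6740 pm → p' = h/λ' = 6.2077e-23 kg·m/s

The scattered photon makes angle θ = 165° with the incident direction, so by the law of cosines:
|p⃗_e|² = p₀² + p'² − 2p₀p'cos θ
|p⃗_e|² = (1.1223e-22)² + (6.2077e-23)² − 2·1.1223e-22·6.2077e-23·cos(165°)
|p⃗_e| = 1.7294e-22 kg·m/s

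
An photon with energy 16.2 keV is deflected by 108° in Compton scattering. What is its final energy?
15.5545 keV

First convert energy to wavelength:
λ = hc/E, with hc ≈ 1239.842 keV·pm (i.e. 1239.842 eV·nm)

For E = 16.2 keV = 16200 eV:
λ = 1239.842 keV·pm / 16.2 keV
λ = 76.5335 pm

Calculate the Compton shift:
Δλ = λ_C(1 - cos(108°)) = 2.4263 × 1.3090
Δλ = 3.1761 pm

Final wavelength:
λ' = 76.5335 + 3.1761 = 79.7095 pm

Final energy:
E' = hc/λ' = 1239.842 / 79.7095 = 15.5545 keV

(Intermediate values are shown rounded; full precision is carried through to the final answer.)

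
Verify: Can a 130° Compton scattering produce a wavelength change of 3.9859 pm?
Yes, consistent

Calculate the expected shift for θ = 130°:

Δλ_expected = λ_C(1 - cos(130°))
Δλ_expected = 2.4263 × (1 - cos(130°))
Δλ_expected = 2.4263 × 1.6428
Δλ_expected = 3.9859 pm

Given shift: 3.9859 pm
Expected shift: 3.9859 pm
Difference: 0.0000 pm

The values match. This is consistent with Compton scattering at the stated angle.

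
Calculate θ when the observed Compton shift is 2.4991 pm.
91.72°

From the Compton formula Δλ = λ_C(1 - cos θ), we can solve for θ:

cos θ = 1 - Δλ/λ_C

Given:
- Δλ = 2.4991 pm
- λ_C = h/(m_e·c) ≈ 2.42631024 pm

cos θ = 1 - 2.4991/2.42631024
cos θ = 1 - 1.030000
cos θ = -0.030000

θ = arccos(-0.030000)
θ = 91.72°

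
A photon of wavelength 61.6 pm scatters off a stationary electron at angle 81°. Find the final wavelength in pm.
63.6468 pm

Using the Compton scattering formula:
λ' = λ + Δλ = λ + λ_C(1 - cos θ)

Given:
- Initial wavelength λ = 61.6 pm
- Scattering angle θ = 81°
- Compton wavelength λ_C ≈ 2.4263 pm

Calculate the shift:
Δλ = 2.4263 × (1 - cos(81°))
Δλ = 2.4263 × 0.8436
Δλ = 2.0468 pm

Final wavelength:
λ' = 61.6 + 2.0468 = 63.6468 pm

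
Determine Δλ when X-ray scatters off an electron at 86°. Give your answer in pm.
2.2571 pm

Using the Compton scattering formula:
Δλ = λ_C(1 - cos θ)

where λ_C = h/(m_e·c) ≈ 2.4263 pm is the Compton wavelength of an electron.

For θ = 86°:
cos(86°) = 0.0698
1 - cos(86°) = 0.9302

Δλ = 2.4263 × 0.9302
Δλ = 2.2571 pm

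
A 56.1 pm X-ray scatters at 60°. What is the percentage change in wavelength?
2.1625%

Calculate the Compton shift:
Δλ = λ_C(1 - cos(60°))
Δλ = 2.4263 × (1 - cos(60°))
Δλ = 2.4263 × 0.5000
Δλ = 1.2132 pm

Percentage change:
(Δλ/λ₀) × 100 = (1.2132/56.1) × 100
= 2.1625%

(Intermediate values are shown rounded; full precision is carried through to the final answer.)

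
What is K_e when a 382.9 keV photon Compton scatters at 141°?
218.6812 keV

By energy conservation: K_e = E_initial - E_final

First find the scattered photon energy:
Initial wavelength: λ = hc/E = 3.2380 pm
Compton shift: Δλ = λ_C(1 - cos(141°)) = 4.3119 pm
Final wavelength: λ' = 3.2380 + 4.3119 = 7.5499 pm
Final photon energy: E' = hc/λ' = 164.2188 keV

Electron kinetic energy:
K_e = E - E' = 382.9000 - 164.2188 = 218.6812 keV

(Intermediate values are shown rounded; full precision is carried through to the final answer.)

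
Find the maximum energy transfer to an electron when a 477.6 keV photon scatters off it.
311.1471 keV

Maximum energy transfer occurs at θ = 180° (backscattering).

Initial photon: E₀ = 477.6 keV → λ₀ = 2.5960 pm

Maximum Compton shift (at 180°):
Δλ_max = 2λ_C = 2 × 2.4263 = 4.8526 pm

Final wavelength:
λ' = 2.5960 + 4.8526 = 7.4486 pm

Minimum photon energy (maximum energy to electron):
E'_min = hc/λ' = 166.4529 keV

Maximum electron kinetic energy:
K_max = E₀ - E'_min = 477.6000 - 166.4529 = 311.1471 keV

(Intermediate values are shown rounded; full precision is carried through to the final answer.)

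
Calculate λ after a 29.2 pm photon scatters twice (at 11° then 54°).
30.2447 pm

Apply Compton shift twice:

First scattering at θ₁ = 11°:
Δλ₁ = λ_C(1 - cos(11°))
Δλ₁ = 2.4263 × 0.0184
Δλ₁ = 0.0446 pm

After first scattering:
λ₁ = 29.2 + 0.0446 = 29.2446 pm

Second scattering at θ₂ = 54°:
Δλ₂ = λ_C(1 - cos(54°))
Δλ₂ = 2.4263 × 0.4122
Δλ₂ = 1.0002 pm

Final wavelength:
λ₂ = 29.2446 + 1.0002 = 30.2447 pm

Total shift: Δλ_total = 0.0446 + 1.0002 = 1.0447 pm

(Intermediate values are shown rounded; full precision is carried through to the final answer.)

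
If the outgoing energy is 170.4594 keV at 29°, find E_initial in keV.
177.9000 keV

Convert final energy to wavelength (hc ≈ 1239.842 keV·pm):
λ' = hc/E' = 1239.842 / 170.4594 = 7.2735 pm

Calculate the Compton shift:
Δλ = λ_C(1 - cos(29°))
Δλ = 2.4263 × (1 - cos(29°))
Δλ = 0.3042 pm

Initial wavelength:
λ = λ' - Δλ = 7.2735 - 0.3042 = 6.9693 pm

Initial energy:
E = hc/λ = 1239.842 / 6.9693 = 177.9000 keV

(Intermediate values are shown rounded; full precision is carried through to the final answer.)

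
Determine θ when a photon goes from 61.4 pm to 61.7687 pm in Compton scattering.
32.00°

First find the wavelength shift:
Δλ = λ' - λ = 61.7687 - 61.4 = 0.3687 pm

Using Δλ = λ_C(1 - cos θ), with λ_C = h/(m_e·c) ≈ 2.42631024 pm:
cos θ = 1 - Δλ/λ_C
cos θ = 1 - 0.3687/2.42631024
cos θ = 0.848041

θ = arccos(0.848041)
θ = 32.00°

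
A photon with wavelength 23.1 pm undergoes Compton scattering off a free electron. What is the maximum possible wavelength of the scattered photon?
27.9526 pm (at θ = 180°)

The Compton shift is Δλ = λ_C(1 − cos θ).

Since cos θ ranges from −1 to 1, the factor (1 − cos θ) ranges from 0 to 2; the maximum shift occurs at θ = 180° (backscattering):
Δλ_max = 2λ_C = 2 × 2.4263 pm = 4.8526 pm

Maximum scattered wavelength:
λ'_max = λ₀ + Δλ_max = 23.1 + 4.8526 = 27.9526 pm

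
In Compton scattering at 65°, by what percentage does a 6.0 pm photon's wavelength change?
23.3485%

Calculate the Compton shift:
Δλ = λ_C(1 - cos(65°))
Δλ = 2.4263 × (1 - cos(65°))
Δλ = 2.4263 × 0.5774
Δλ = 1.4009 pm

Percentage change:
(Δλ/λ₀) × 100 = (1.4009/6.0) × 100
= 23.3485%

(Intermediate values are shown rounded; full precision is carried through to the final answer.)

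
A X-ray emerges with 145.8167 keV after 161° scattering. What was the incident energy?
327.8000 keV

Convert final energy to wavelength (hc ≈ 1239.842 keV·pm):
λ' = hc/E' = 1239.842 / 145.8167 = 8.5027 pm

Calculate the Compton shift:
Δλ = λ_C(1 - cos(161°))
Δλ = 2.4263 × (1 - cos(161°))
Δλ = 4.7204 pm

Initial wavelength:
λ = λ' - Δλ = 8.5027 - 4.7204 = 3.7823 pm

Initial energy:
E = hc/λ = 1239.842 / 3.7823 = 327.8000 keV

(Intermediate values are shown rounded; full precision is carried through to the final answer.)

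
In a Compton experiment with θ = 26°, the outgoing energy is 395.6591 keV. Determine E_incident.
429.3000 keV

Convert final energy to wavelength (hc ≈ 1239.842 keV·pm):
λ' = hc/E' = 1239.842 / 395.6591 = 3.1336 pm

Calculate the Compton shift:
Δλ = λ_C(1 - cos(26°))
Δλ = 2.4263 × (1 - cos(26°))
Δλ = 0.2456 pm

Initial wavelength:
λ = λ' - Δλ = 3.1336 - 0.2456 = 2.8881 pm

Initial energy:
E = hc/λ = 1239.842 / 2.8881 = 429.3000 keV

(Intermediate values are shown rounded; full precision is carried through to the final answer.)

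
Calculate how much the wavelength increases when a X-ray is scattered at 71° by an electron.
1.6364 pm

Using the Compton scattering formula:
Δλ = λ_C(1 - cos θ)

where λ_C = h/(m_e·c) ≈ 2.4263 pm is the Compton wavelength of an electron.

For θ = 71°:
cos(71°) = 0.3256
1 - cos(71°) = 0.6744

Δλ = 2.4263 × 0.6744
Δλ = 1.6364 pm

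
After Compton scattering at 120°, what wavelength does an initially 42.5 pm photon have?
46.1395 pm

Using the Compton formula: λ' = λ + λ_C(1 − cos θ)

For θ = 120°, cos θ = -1/2 (exact) = -0.5000, so:
1 − cos 120° = 1 − (-1/2) = 1.5000

Δλ = λ_C × 1.5000 = 2.4263 × 1.5000 = 3.6395 pm

λ' = 42.5 + 3.6395 = 46.1395 pm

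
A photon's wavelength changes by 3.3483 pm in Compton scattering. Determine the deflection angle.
112.33°

From the Compton formula Δλ = λ_C(1 - cos θ), we can solve for θ:

cos θ = 1 - Δλ/λ_C

Given:
- Δλ = 3.3483 pm
- λ_C = h/(m_e·c) ≈ 2.42631024 pm

cos θ = 1 - 3.3483/2.42631024
cos θ = 1 - 1.379997
cos θ = -0.379997

θ = arccos(-0.379997)
θ = 112.33°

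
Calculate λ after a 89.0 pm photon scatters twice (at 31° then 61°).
90.5966 pm

Apply Compton shift twice:

First scattering at θ₁ = 31°:
Δλ₁ = λ_C(1 - cos(31°))
Δλ₁ = 2.4263 × 0.1428
Δλ₁ = 0.3466 pm

After first scattering:
λ₁ = 89.0 + 0.3466 = 89.3466 pm

Second scattering at θ₂ = 61°:
Δλ₂ = λ_C(1 - cos(61°))
Δλ₂ = 2.4263 × 0.5152
Δλ₂ = 1.2500 pm

Final wavelength:
λ₂ = 89.3466 + 1.2500 = 90.5966 pm

Total shift: Δλ_total = 0.3466 + 1.2500 = 1.5966 pm

(Intermediate values are shown rounded; full precision is carried through to the final answer.)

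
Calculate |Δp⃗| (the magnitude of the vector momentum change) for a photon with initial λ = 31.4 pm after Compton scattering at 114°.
3.3679e-23 kg·m/s

Photon momentum magnitude is p = h/λ.

Initial momentum:
p₀ = h/λ = 6.6261e-34/3.1400e-11 = 2.1102e-23 kg·m/s

After scattering:
λ' = λ + Δλ = 31.4 + 3.4132 = 34.8132 pm
p' = h/λ' = 6.6261e-34/3.4813e-11 = 1.9033e-23 kg·m/s

Momentum is a vector; the scattered photon's direction makes angle θ = 114° with the incident direction. The magnitude of the vector change Δp⃗ = p⃗₀ − p⃗' is found from the law of cosines:
|Δp⃗|² = p₀² + p'² − 2p₀p'cos θ
|Δp⃗|² = (2.1102e-23)² + (1.9033e-23)² − 2·2.1102e-23·1.9033e-23·cos(114°)
|Δp⃗| = 3.3679e-23 kg·m/s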